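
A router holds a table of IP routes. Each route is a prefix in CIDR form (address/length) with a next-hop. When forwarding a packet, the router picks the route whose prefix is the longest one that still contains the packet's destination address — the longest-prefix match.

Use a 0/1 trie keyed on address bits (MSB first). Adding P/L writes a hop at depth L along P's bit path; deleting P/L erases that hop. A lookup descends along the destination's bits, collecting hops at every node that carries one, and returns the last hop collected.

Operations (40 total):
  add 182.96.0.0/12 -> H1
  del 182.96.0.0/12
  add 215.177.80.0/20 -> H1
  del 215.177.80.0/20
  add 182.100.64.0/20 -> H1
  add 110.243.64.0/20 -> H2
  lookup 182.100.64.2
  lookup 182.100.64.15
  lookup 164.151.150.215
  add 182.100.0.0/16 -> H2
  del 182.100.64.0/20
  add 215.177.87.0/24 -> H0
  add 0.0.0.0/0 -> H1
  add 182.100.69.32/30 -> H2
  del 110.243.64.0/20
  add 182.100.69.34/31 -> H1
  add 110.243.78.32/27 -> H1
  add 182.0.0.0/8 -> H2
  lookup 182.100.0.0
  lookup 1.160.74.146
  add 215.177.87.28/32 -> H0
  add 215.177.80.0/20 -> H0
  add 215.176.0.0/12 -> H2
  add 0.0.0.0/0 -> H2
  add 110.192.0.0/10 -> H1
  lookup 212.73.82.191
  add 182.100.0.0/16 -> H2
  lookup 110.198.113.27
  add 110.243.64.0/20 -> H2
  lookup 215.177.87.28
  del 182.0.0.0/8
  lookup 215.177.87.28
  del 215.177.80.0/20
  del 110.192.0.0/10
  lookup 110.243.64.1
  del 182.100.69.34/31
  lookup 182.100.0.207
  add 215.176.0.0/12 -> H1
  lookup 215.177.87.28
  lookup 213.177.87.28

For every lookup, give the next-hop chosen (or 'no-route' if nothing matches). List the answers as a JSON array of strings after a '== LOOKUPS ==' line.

Process each operation:
  add 182.96.0.0/12 -> H1 at depth 12
  - 182.96.0.0/12 clear@12
  add 215.177.80.0/20 -> H1 at depth 20
  - 215.177.80.0/20 clear@20
  add 182.100.64.0/20 -> H1 at depth 20
  add 110.243.64.0/20 -> H2 at depth 20
  ? 182.100.64.2  path d0:-→d1:-→d2:-→d3:-→d4:-→d5:-→d6:-→d7:-→d8:-→d9:-→d10:-→d11:-→d12:-→d13:-→d14:-→d15:-→d16:-→d17:-→d18:-→d19:-→d20:H1  best=H1
  ? 182.100.64.15  path d0:-→d1:-→d2:-→d3:-→d4:-→d5:-→d6:-→d7:-→d8:-→d9:-→d10:-→d11:-→d12:-→d13:-→d14:-→d15:-→d16:-→d17:-→d18:-→d19:-→d20:H1  best=H1
  ? 164.151.150.215  path d0:-→d1:-→d2:-→d3:-  best=no-route
  add 182.100.0.0/16 -> H2 at depth 16
  - 182.100.64.0/20 clear@20
  add 215.177.87.0/24 -> H0 at depth 24
  add 0.0.0.0/0 -> H1 at depth 0
  add 182.100.69.32/30 -> H2 at depth 30
  - 110.243.64.0/20 clear@20
  add 182.100.69.34/31 -> H1 at depth 31
  add 110.243.78.32/27 -> H1 at depth 27
  add 182.0.0.0/8 -> H2 at depth 8
  ? 182.100.0.0  path d0:H1→d1:-→d2:-→d3:-→d4:-→d5:-→d6:-→d7:-→d8:H2→d9:-→d10:-→d11:-→d12:-→d13:-→d14:-→d15:-→d16:H2→d17:-  best=H2
  ? 1.160.74.146  path d0:H1→d1:-  best=H1
  add 215.177.87.28/32 -> H0 at depth 32
  add 215.177.80.0/20 -> H0 at depth 20
  add 215.176.0.0/12 -> H2 at depth 12
  add 0.0.0.0/0 -> H2 at depth 0
  add 110.192.0.0/10 -> H1 at depth 10
  ? 212.73.82.191  path d0:H2→d1:-→d2:-→d3:-→d4:-→d5:-→d6:-  best=H2
  add 182.100.0.0/16 -> H2 at depth 16
  ? 110.198.113.27  path d0:H2→d1:-→d2:-→d3:-→d4:-→d5:-→d6:-→d7:-→d8:-→d9:-→d10:H1  best=H1
  add 110.243.64.0/20 -> H2 at depth 20
  ? 215.177.87.28  path d0:H2→d1:-→d2:-→d3:-→d4:-→d5:-→d6:-→d7:-→d8:-→d9:-→d10:-→d11:-→d12:H2→d13:-→d14:-→d15:-→d16:-→d17:-→d18:-→d19:-→d20:H0→d21:-→d22:-→d23:-→d24:H0→d25:-→d26:-→d27:-→d28:-→d29:-→d30:-→d31:-→d32:H0  best=H0
  - 182.0.0.0/8 clear@8
  ? 215.177.87.28  path d0:H2→d1:-→d2:-→d3:-→d4:-→d5:-→d6:-→d7:-→d8:-→d9:-→d10:-→d11:-→d12:H2→d13:-→d14:-→d15:-→d16:-→d17:-→d18:-→d19:-→d20:H0→d21:-→d22:-→d23:-→d24:H0→d25:-→d26:-→d27:-→d28:-→d29:-→d30:-→d31:-→d32:H0  best=H0
  - 215.177.80.0/20 clear@20
  - 110.192.0.0/10 clear@10
  ? 110.243.64.1  path d0:H2→d1:-→d2:-→d3:-→d4:-→d5:-→d6:-→d7:-→d8:-→d9:-→d10:-→d11:-→d12:-→d13:-→d14:-→d15:-→d16:-→d17:-→d18:-→d19:-→d20:H2  best=H2
  - 182.100.69.34/31 clear@31
  ? 182.100.0.207  path d0:H2→d1:-→d2:-→d3:-→d4:-→d5:-→d6:-→d7:-→d8:-→d9:-→d10:-→d11:-→d12:-→d13:-→d14:-→d15:-→d16:H2→d17:-  best=H2
  add 215.176.0.0/12 -> H1 at depth 12
  ? 215.177.87.28  path d0:H2→d1:-→d2:-→d3:-→d4:-→d5:-→d6:-→d7:-→d8:-→d9:-→d10:-→d11:-→d12:H1→d13:-→d14:-→d15:-→d16:-→d17:-→d18:-→d19:-→d20:-→d21:-→d22:-→d23:-→d24:H0→d25:-→d26:-→d27:-→d28:-→d29:-→d30:-→d31:-→d32:H0  best=H0
  ? 213.177.87.28  path d0:H2→d1:-→d2:-→d3:-→d4:-→d5:-→d6:-  best=H2

== LOOKUPS ==
["H1","H1","no-route","H2","H1","H2","H1","H0","H0","H2","H2","H0","H2"]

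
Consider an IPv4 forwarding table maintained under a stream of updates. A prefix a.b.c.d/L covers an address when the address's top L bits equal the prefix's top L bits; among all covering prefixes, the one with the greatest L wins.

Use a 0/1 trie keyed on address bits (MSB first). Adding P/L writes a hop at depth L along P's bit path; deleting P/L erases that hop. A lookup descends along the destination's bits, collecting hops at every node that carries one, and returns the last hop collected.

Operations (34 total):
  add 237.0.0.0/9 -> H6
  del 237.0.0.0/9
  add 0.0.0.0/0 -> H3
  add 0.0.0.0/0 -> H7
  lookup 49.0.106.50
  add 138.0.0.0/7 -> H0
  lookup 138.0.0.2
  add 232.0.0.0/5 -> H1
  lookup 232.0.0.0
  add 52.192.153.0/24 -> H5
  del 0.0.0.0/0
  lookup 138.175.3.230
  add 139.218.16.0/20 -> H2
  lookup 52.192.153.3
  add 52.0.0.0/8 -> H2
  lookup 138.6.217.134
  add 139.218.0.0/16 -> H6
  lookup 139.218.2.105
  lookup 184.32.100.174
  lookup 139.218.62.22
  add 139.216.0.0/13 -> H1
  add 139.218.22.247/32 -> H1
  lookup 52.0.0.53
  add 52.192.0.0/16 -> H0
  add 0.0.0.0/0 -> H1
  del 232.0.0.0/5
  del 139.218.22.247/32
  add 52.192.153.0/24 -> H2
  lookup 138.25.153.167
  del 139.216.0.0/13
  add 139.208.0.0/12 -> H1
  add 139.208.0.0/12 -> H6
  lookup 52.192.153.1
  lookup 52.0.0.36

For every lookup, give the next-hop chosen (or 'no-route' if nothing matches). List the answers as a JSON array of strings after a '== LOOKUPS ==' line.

Trace:
  add 237.0.0.0/9 -> H6 at depth 9
  - 237.0.0.0/9 clear@9
  add 0.0.0.0/0 -> H3 at depth 0
  add 0.0.0.0/0 -> H7 at depth 0
  lookup 49.0.106.50: bits ε walk d0:H7 -> H7
  add 138.0.0.0/7 -> H0 at depth 7
  lookup 138.0.0.2: bits 1000101 walk d0:H7→d1:-→d2:-→d3:-→d4:-→d5:-→d6:-→d7:H0 -> H0
  add 232.0.0.0/5 -> H1 at depth 5
  lookup 232.0.0.0: bits 11101 walk d0:H7→d1:-→d2:-→d3:-→d4:-→d5:H1 -> H1
  add 52.192.153.0/24 -> H5 at depth 24
  - 0.0.0.0/0 clear@0
  lookup 138.175.3.230: bits 1000101 walk d0:-→d1:-→d2:-→d3:-→d4:-→d5:-→d6:-→d7:H0 -> H0
  add 139.218.16.0/20 -> H2 at depth 20
  lookup 52.192.153.3: bits 001101001100000010011001 walk d0:-→d1:-→d2:-→d3:-→d4:-→d5:-→d6:-→d7:-→d8:-→d9:-→d10:-→d11:-→d12:-→d13:-→d14:-→d15:-→d16:-→d17:-→d18:-→d19:-→d20:-→d21:-→d22:-→d23:-→d24:H5 -> H5
  add 52.0.0.0/8 -> H2 at depth 8
  lookup 138.6.217.134: bits 1000101 walk d0:-→d1:-→d2:-→d3:-→d4:-→d5:-→d6:-→d7:H0 -> H0
  add 139.218.0.0/16 -> H6 at depth 16
  lookup 139.218.2.105: bits 1000101111011010000 walk d0:-→d1:-→d2:-→d3:-→d4:-→d5:-→d6:-→d7:H0→d8:-→d9:-→d10:-→d11:-→d12:-→d13:-→d14:-→d15:-→d16:H6→d17:-→d18:-→d19:- -> H6
  lookup 184.32.100.174: bits 10 walk d0:-→d1:-→d2:- -> no-route
  lookup 139.218.62.22: bits 100010111101101000 walk d0:-→d1:-→d2:-→d3:-→d4:-→d5:-→d6:-→d7:H0→d8:-→d9:-→d10:-→d11:-→d12:-→d13:-→d14:-→d15:-→d16:H6→d17:-→d18:- -> H6
  add 139.216.0.0/13 -> H1 at depth 13
  add 139.218.22.247/32 -> H1 at depth 32
  lookup 52.0.0.53: bits 00110100 walk d0:-→d1:-→d2:-→d3:-→d4:-→d5:-→d6:-→d7:-→d8:H2 -> H2
  add 52.192.0.0/16 -> H0 at depth 16
  add 0.0.0.0/0 -> H1 at depth 0
  - 232.0.0.0/5 clear@5
  - 139.218.22.247/32 clear@32
  add 52.192.153.0/24 -> H2 at depth 24
  lookup 138.25.153.167: bits 1000101 walk d0:H1→d1:-→d2:-→d3:-→d4:-→d5:-→d6:-→d7:H0 -> H0
  - 139.216.0.0/13 clear@13
  add 139.208.0.0/12 -> H1 at depth 12
  add 139.208.0.0/12 -> H6 at depth 12
  lookup 52.192.153.1: bits 001101001100000010011001 walk d0:H1→d1:-→d2:-→d3:-→d4:-→d5:-→d6:-→d7:-→d8:H2→d9:-→d10:-→d11:-→d12:-→d13:-→d14:-→d15:-→d16:H0→d17:-→d18:-→d19:-→d20:-→d21:-→d22:-→d23:-→d24:H2 -> H2
  lookup 52.0.0.36: bits 00110100 walk d0:H1→d1:-→d2:-→d3:-→d4:-→d5:-→d6:-→d7:-→d8:H2 -> H2

== LOOKUPS ==
["H7","H0","H1","H0","H5","H0","H6","no-route","H6","H2","H0","H2","H2"]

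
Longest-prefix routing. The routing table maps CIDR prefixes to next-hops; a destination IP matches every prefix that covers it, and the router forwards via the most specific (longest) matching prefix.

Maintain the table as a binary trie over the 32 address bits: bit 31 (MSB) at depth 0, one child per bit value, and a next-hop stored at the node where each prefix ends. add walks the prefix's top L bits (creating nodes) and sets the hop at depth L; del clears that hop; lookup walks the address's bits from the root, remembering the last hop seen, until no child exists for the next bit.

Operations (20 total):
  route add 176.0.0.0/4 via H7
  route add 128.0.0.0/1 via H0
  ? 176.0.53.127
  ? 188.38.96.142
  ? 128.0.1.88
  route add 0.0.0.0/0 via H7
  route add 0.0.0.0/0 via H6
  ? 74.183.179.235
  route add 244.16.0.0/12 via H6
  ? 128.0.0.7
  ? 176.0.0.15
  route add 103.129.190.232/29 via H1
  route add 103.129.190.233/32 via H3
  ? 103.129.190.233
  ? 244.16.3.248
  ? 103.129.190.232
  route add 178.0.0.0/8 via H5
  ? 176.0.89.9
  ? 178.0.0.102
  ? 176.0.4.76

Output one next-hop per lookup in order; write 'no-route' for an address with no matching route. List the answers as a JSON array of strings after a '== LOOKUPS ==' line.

Process each operation:
  + 176.0.0.0/4 (H7) depth=4
  + 128.0.0.0/1 (H0) depth=1
  lookup 176.0.53.127: bits 1011 walk d0:-→d1:H0→d2:-→d3:-→d4:H7 -> H7
  lookup 188.38.96.142: bits 1011 walk d0:-→d1:H0→d2:-→d3:-→d4:H7 -> H7
  lookup 128.0.1.88: bits 10 walk d0:-→d1:H0→d2:- -> H0
  + 0.0.0.0/0 (H7) depth=0
  + 0.0.0.0/0 (H6) depth=0
  lookup 74.183.179.235: bits ε walk d0:H6 -> H6
  + 244.16.0.0/12 (H6) depth=12
  lookup 128.0.0.7: bits 10 walk d0:H6→d1:H0→d2:- -> H0
  lookup 176.0.0.15: bits 1011 walk d0:H6→d1:H0→d2:-→d3:-→d4:H7 -> H7
  + 103.129.190.232/29 (H1) depth=29
  + 103.129.190.233/32 (H3) depth=32
  lookup 103.129.190.233: bits 01100111100000011011111011101001 walk d0:H6→d1:-→d2:-→d3:-→d4:-→d5:-→d6:-→d7:-→d8:-→d9:-→d10:-→d11:-→d12:-→d13:-→d14:-→d15:-→d16:-→d17:-→d18:-→d19:-→d20:-→d21:-→d22:-→d23:-→d24:-→d25:-→d26:-→d27:-→d28:-→d29:H1→d30:-→d31:-→d32:H3 -> H3
  lookup 244.16.3.248: bits 111101000001 walk d0:H6→d1:H0→d2:-→d3:-→d4:-→d5:-→d6:-→d7:-→d8:-→d9:-→d10:-→d11:-→d12:H6 -> H6
  lookup 103.129.190.232: bits 0110011110000001101111101110100 walk d0:H6→d1:-→d2:-→d3:-→d4:-→d5:-→d6:-→d7:-→d8:-→d9:-→d10:-→d11:-→d12:-→d13:-→d14:-→d15:-→d16:-→d17:-→d18:-→d19:-→d20:-→d21:-→d22:-→d23:-→d24:-→d25:-→d26:-→d27:-→d28:-→d29:H1→d30:-→d31:- -> H1
  + 178.0.0.0/8 (H5) depth=8
  lookup 176.0.89.9: bits 101100 walk d0:H6→d1:H0→d2:-→d3:-→d4:H7→d5:-→d6:- -> H7
  lookup 178.0.0.102: bits 10110010 walk d0:H6→d1:H0→d2:-→d3:-→d4:H7→d5:-→d6:-→d7:-→d8:H5 -> H5
  lookup 176.0.4.76: bits 101100 walk d0:H6→d1:H0→d2:-→d3:-→d4:H7→d5:-→d6:- -> H7

== LOOKUPS ==
["H7","H7","H0","H6","H0","H7","H3","H6","H1","H7","H5","H7"]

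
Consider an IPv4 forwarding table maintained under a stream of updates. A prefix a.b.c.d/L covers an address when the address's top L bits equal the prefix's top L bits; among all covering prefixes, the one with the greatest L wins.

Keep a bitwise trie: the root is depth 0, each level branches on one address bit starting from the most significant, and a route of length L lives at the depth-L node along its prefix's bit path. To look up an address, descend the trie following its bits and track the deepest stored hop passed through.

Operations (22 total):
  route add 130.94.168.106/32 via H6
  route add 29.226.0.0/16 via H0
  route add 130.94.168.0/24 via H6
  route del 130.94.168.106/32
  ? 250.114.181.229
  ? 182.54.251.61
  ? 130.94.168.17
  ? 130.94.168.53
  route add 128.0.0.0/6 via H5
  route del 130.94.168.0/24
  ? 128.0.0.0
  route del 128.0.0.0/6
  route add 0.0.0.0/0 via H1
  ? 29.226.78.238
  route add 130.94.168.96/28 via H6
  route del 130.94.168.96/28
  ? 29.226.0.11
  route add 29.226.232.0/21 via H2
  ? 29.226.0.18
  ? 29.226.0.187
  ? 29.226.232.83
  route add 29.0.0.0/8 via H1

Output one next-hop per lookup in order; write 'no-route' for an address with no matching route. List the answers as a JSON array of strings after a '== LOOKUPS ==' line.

Process each operation:
  add 130.94.168.106/32 -> H6 at depth 32
  add 29.226.0.0/16 -> H0 at depth 16
  add 130.94.168.0/24 -> H6 at depth 24
  - 130.94.168.106/32 clear@32
  ? 250.114.181.229  path d0:-→d1:-  best=no-route
  ? 182.54.251.61  path d0:-→d1:-→d2:-  best=no-route
  ? 130.94.168.17  path d0:-→d1:-→d2:-→d3:-→d4:-→d5:-→d6:-→d7:-→d8:-→d9:-→d10:-→d11:-→d12:-→d13:-→d14:-→d15:-→d16:-→d17:-→d18:-→d19:-→d20:-→d21:-→d22:-→d23:-→d24:H6→d25:-  best=H6
  ? 130.94.168.53  path d0:-→d1:-→d2:-→d3:-→d4:-→d5:-→d6:-→d7:-→d8:-→d9:-→d10:-→d11:-→d12:-→d13:-→d14:-→d15:-→d16:-→d17:-→d18:-→d19:-→d20:-→d21:-→d22:-→d23:-→d24:H6→d25:-  best=H6
  add 128.0.0.0/6 -> H5 at depth 6
  - 130.94.168.0/24 clear@24
  ? 128.0.0.0  path d0:-→d1:-→d2:-→d3:-→d4:-→d5:-→d6:H5  best=H5
  - 128.0.0.0/6 clear@6
  add 0.0.0.0/0 -> H1 at depth 0
  ? 29.226.78.238  path d0:H1→d1:-→d2:-→d3:-→d4:-→d5:-→d6:-→d7:-→d8:-→d9:-→d10:-→d11:-→d12:-→d13:-→d14:-→d15:-→d16:H0  best=H0
  add 130.94.168.96/28 -> H6 at depth 28
  - 130.94.168.96/28 clear@28
  ? 29.226.0.11  path d0:H1→d1:-→d2:-→d3:-→d4:-→d5:-→d6:-→d7:-→d8:-→d9:-→d10:-→d11:-→d12:-→d13:-→d14:-→d15:-→d16:H0  best=H0
  add 29.226.232.0/21 -> H2 at depth 21
  ? 29.226.0.18  path d0:H1→d1:-→d2:-→d3:-→d4:-→d5:-→d6:-→d7:-→d8:-→d9:-→d10:-→d11:-→d12:-→d13:-→d14:-→d15:-→d16:H0  best=H0
  ? 29.226.0.187  path d0:H1→d1:-→d2:-→d3:-→d4:-→d5:-→d6:-→d7:-→d8:-→d9:-→d10:-→d11:-→d12:-→d13:-→d14:-→d15:-→d16:H0  best=H0
  ? 29.226.232.83  path d0:H1→d1:-→d2:-→d3:-→d4:-→d5:-→d6:-→d7:-→d8:-→d9:-→d10:-→d11:-→d12:-→d13:-→d14:-→d15:-→d16:H0→d17:-→d18:-→d19:-→d20:-→d21:H2  best=H2
  add 29.0.0.0/8 -> H1 at depth 8

== LOOKUPS ==
["no-route","no-route","H6","H6","H5","H0","H0","H0","H0","H2"]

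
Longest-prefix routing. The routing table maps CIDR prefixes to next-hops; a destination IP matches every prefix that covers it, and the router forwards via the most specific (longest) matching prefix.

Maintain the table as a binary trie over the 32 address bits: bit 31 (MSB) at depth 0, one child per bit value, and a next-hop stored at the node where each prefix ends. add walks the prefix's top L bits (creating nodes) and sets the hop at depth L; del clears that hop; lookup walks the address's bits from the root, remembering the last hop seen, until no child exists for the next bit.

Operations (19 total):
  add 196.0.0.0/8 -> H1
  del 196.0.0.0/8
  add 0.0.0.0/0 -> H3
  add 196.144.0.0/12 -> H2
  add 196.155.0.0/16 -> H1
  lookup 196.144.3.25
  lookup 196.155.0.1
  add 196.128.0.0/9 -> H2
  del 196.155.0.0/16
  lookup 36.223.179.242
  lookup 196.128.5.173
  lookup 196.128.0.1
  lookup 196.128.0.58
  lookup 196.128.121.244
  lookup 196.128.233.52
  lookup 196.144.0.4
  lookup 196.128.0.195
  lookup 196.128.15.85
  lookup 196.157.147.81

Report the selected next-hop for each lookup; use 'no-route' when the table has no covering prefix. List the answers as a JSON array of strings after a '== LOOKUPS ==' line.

Trace:
  add 196.0.0.0/8 -> H1 at depth 8
  - 196.0.0.0/8 clear@8
  add 0.0.0.0/0 -> H3 at depth 0
  add 196.144.0.0/12 -> H2 at depth 12
  add 196.155.0.0/16 -> H1 at depth 16
  Q 196.144.3.25: descend 110001001001 ; hops seen [H3,H2] ; pick H2
  Q 196.155.0.1: descend 1100010010011011 ; hops seen [H3,H2,H1] ; pick H1
  add 196.128.0.0/9 -> H2 at depth 9
  - 196.155.0.0/16 clear@16
  Q 36.223.179.242: descend ε ; hops seen [H3] ; pick H3
  Q 196.128.5.173: descend 11000100100 ; hops seen [H3,H2] ; pick H2
  Q 196.128.0.1: descend 11000100100 ; hops seen [H3,H2] ; pick H2
  Q 196.128.0.58: descend 11000100100 ; hops seen [H3,H2] ; pick H2
  Q 196.128.121.244: descend 11000100100 ; hops seen [H3,H2] ; pick H2
  Q 196.128.233.52: descend 11000100100 ; hops seen [H3,H2] ; pick H2
  Q 196.144.0.4: descend 110001001001 ; hops seen [H3,H2,H2] ; pick H2
  Q 196.128.0.195: descend 11000100100 ; hops seen [H3,H2] ; pick H2
  Q 196.128.15.85: descend 11000100100 ; hops seen [H3,H2] ; pick H2
  Q 196.157.147.81: descend 1100010010011 ; hops seen [H3,H2,H2] ; pick H2

== LOOKUPS ==
["H2","H1","H3","H2","H2","H2","H2","H2","H2","H2","H2","H2"]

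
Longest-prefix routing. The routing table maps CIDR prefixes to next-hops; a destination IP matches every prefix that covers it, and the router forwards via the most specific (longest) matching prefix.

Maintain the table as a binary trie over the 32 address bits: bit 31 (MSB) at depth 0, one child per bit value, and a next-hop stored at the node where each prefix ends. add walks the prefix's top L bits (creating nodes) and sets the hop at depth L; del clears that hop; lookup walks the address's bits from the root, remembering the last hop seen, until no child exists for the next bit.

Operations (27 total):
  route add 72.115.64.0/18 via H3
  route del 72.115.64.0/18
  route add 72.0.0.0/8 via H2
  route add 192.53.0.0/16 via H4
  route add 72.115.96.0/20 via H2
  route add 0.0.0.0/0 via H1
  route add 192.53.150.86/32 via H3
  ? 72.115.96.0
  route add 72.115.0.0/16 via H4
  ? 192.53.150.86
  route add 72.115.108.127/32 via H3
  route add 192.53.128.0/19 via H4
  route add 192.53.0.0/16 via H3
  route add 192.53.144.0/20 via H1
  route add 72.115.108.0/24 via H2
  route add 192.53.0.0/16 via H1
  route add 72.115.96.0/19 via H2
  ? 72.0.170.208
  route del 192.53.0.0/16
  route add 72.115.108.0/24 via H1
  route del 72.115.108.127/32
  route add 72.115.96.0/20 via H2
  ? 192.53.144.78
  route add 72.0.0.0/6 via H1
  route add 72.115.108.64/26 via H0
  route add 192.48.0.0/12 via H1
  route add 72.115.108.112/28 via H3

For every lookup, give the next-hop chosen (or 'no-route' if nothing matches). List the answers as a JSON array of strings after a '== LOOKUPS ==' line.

Process each operation:
  add 72.115.64.0/18 -> H3 at depth 18
  del 72.115.64.0/18 (clear depth 18)
  add 72.0.0.0/8 -> H2 at depth 8
  add 192.53.0.0/16 -> H4 at depth 16
  add 72.115.96.0/20 -> H2 at depth 20
  add 0.0.0.0/0 -> H1 at depth 0
  add 192.53.150.86/32 -> H3 at depth 32
  lookup 72.115.96.0: bits 01001000011100110110 walk d0:H1→d1:-→d2:-→d3:-→d4:-→d5:-→d6:-→d7:-→d8:H2→d9:-→d10:-→d11:-→d12:-→d13:-→d14:-→d15:-→d16:-→d17:-→d18:-→d19:-→d20:H2 -> H2
  add 72.115.0.0/16 -> H4 at depth 16
  lookup 192.53.150.86: bits 11000000001101011001011001010110 walk d0:H1→d1:-→d2:-→d3:-→d4:-→d5:-→d6:-→d7:-→d8:-→d9:-→d10:-→d11:-→d12:-→d13:-→d14:-→d15:-→d16:H4→d17:-→d18:-→d19:-→d20:-→d21:-→d22:-→d23:-→d24:-→d25:-→d26:-→d27:-→d28:-→d29:-→d30:-→d31:-→d32:H3 -> H3
  add 72.115.108.127/32 -> H3 at depth 32
  add 192.53.128.0/19 -> H4 at depth 19
  add 192.53.0.0/16 -> H3 at depth 16
  add 192.53.144.0/20 -> H1 at depth 20
  add 72.115.108.0/24 -> H2 at depth 24
  add 192.53.0.0/16 -> H1 at depth 16
  add 72.115.96.0/19 -> H2 at depth 19
  lookup 72.0.170.208: bits 010010000 walk d0:H1→d1:-→d2:-→d3:-→d4:-→d5:-→d6:-→d7:-→d8:H2→d9:- -> H2
  del 192.53.0.0/16 (clear depth 16)
  add 72.115.108.0/24 -> H1 at depth 24
  del 72.115.108.127/32 (clear depth 32)
  add 72.115.96.0/20 -> H2 at depth 20
  lookup 192.53.144.78: bits 110000000011010110010 walk d0:H1→d1:-→d2:-→d3:-→d4:-→d5:-→d6:-→d7:-→d8:-→d9:-→d10:-→d11:-→d12:-→d13:-→d14:-→d15:-→d16:-→d17:-→d18:-→d19:H4→d20:H1→d21:- -> H1
  add 72.0.0.0/6 -> H1 at depth 6
  add 72.115.108.64/26 -> H0 at depth 26
  add 192.48.0.0/12 -> H1 at depth 12
  add 72.115.108.112/28 -> H3 at depth 28

== LOOKUPS ==
["H2","H3","H2","H1"]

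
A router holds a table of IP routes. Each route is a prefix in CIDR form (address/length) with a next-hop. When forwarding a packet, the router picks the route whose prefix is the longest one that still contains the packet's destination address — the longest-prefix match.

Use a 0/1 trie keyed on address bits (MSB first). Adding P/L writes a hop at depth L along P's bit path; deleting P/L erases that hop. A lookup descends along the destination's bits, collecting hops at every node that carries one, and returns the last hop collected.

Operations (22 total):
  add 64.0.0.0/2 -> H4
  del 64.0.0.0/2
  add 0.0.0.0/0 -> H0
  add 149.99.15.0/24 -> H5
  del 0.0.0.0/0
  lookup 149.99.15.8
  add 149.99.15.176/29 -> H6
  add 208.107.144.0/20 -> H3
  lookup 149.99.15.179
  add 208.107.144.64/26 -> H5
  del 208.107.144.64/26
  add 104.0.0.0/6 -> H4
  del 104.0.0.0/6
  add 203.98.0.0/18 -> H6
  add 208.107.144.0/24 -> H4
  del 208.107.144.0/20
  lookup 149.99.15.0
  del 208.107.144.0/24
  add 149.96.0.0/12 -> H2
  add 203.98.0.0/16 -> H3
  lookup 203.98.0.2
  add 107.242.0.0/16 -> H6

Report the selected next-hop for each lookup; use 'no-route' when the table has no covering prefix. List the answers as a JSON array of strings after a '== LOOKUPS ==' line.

Trace:
  add 64.0.0.0/2 -> H4 at depth 2
  del 64.0.0.0/2 (clear depth 2)
  add 0.0.0.0/0 -> H0 at depth 0
  add 149.99.15.0/24 -> H5 at depth 24
  del 0.0.0.0/0 (clear depth 0)
  ? 149.99.15.8  path d0:-→d1:-→d2:-→d3:-→d4:-→d5:-→d6:-→d7:-→d8:-→d9:-→d10:-→d11:-→d12:-→d13:-→d14:-→d15:-→d16:-→d17:-→d18:-→d19:-→d20:-→d21:-→d22:-→d23:-→d24:H5  best=H5
  add 149.99.15.176/29 -> H6 at depth 29
  add 208.107.144.0/20 -> H3 at depth 20
  ? 149.99.15.179  path d0:-→d1:-→d2:-→d3:-→d4:-→d5:-→d6:-→d7:-→d8:-→d9:-→d10:-→d11:-→d12:-→d13:-→d14:-→d15:-→d16:-→d17:-→d18:-→d19:-→d20:-→d21:-→d22:-→d23:-→d24:H5→d25:-→d26:-→d27:-→d28:-→d29:H6  best=H6
  add 208.107.144.64/26 -> H5 at depth 26
  del 208.107.144.64/26 (clear depth 26)
  add 104.0.0.0/6 -> H4 at depth 6
  del 104.0.0.0/6 (clear depth 6)
  add 203.98.0.0/18 -> H6 at depth 18
  add 208.107.144.0/24 -> H4 at depth 24
  del 208.107.144.0/20 (clear depth 20)
  ? 149.99.15.0  path d0:-→d1:-→d2:-→d3:-→d4:-→d5:-→d6:-→d7:-→d8:-→d9:-→d10:-→d11:-→d12:-→d13:-→d14:-→d15:-→d16:-→d17:-→d18:-→d19:-→d20:-→d21:-→d22:-→d23:-→d24:H5  best=H5
  del 208.107.144.0/24 (clear depth 24)
  add 149.96.0.0/12 -> H2 at depth 12
  add 203.98.0.0/16 -> H3 at depth 16
  ? 203.98.0.2  path d0:-→d1:-→d2:-→d3:-→d4:-→d5:-→d6:-→d7:-→d8:-→d9:-→d10:-→d11:-→d12:-→d13:-→d14:-→d15:-→d16:H3→d17:-→d18:H6  best=H6
  add 107.242.0.0/16 -> H6 at depth 16

== LOOKUPS ==
["H5","H6","H5","H6"]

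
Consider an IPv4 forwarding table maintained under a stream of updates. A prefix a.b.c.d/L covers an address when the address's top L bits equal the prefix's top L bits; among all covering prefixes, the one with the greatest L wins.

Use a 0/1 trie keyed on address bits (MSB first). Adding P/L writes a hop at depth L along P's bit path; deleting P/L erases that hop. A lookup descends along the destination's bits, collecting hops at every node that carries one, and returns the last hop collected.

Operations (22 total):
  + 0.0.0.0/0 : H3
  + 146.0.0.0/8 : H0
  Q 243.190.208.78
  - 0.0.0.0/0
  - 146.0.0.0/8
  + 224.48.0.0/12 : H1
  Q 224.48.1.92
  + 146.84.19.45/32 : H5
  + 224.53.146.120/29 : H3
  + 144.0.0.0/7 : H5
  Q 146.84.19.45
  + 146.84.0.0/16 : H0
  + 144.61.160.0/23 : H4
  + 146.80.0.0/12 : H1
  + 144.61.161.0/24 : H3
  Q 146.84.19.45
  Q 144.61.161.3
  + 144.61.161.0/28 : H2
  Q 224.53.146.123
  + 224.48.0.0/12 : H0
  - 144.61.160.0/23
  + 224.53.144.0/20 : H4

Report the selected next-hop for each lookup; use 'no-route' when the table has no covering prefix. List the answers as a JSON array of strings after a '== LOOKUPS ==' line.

Trace:
  + 0.0.0.0/0 (H3) depth=0
  + 146.0.0.0/8 (H0) depth=8
  Q 243.190.208.78: descend 1 ; hops seen [H3] ; pick H3
  del 0.0.0.0/0 (clear depth 0)
  del 146.0.0.0/8 (clear depth 8)
  + 224.48.0.0/12 (H1) depth=12
  Q 224.48.1.92: descend 111000000011 ; hops seen [H1] ; pick H1
  + 146.84.19.45/32 (H5) depth=32
  + 224.53.146.120/29 (H3) depth=29
  + 144.0.0.0/7 (H5) depth=7
  Q 146.84.19.45: descend 10010010010101000001001100101101 ; hops seen [H5] ; pick H5
  + 146.84.0.0/16 (H0) depth=16
  + 144.61.160.0/23 (H4) depth=23
  + 146.80.0.0/12 (H1) depth=12
  + 144.61.161.0/24 (H3) depth=24
  Q 146.84.19.45: descend 10010010010101000001001100101101 ; hops seen [H1,H0,H5] ; pick H5
  Q 144.61.161.3: descend 100100000011110110100001 ; hops seen [H5,H4,H3] ; pick H3
  + 144.61.161.0/28 (H2) depth=28
  Q 224.53.146.123: descend 11100000001101011001001001111 ; hops seen [H1,H3] ; pick H3
  + 224.48.0.0/12 (H0) depth=12
  del 144.61.160.0/23 (clear depth 23)
  + 224.53.144.0/20 (H4) depth=20

== LOOKUPS ==
["H3","H1","H5","H5","H3","H3"]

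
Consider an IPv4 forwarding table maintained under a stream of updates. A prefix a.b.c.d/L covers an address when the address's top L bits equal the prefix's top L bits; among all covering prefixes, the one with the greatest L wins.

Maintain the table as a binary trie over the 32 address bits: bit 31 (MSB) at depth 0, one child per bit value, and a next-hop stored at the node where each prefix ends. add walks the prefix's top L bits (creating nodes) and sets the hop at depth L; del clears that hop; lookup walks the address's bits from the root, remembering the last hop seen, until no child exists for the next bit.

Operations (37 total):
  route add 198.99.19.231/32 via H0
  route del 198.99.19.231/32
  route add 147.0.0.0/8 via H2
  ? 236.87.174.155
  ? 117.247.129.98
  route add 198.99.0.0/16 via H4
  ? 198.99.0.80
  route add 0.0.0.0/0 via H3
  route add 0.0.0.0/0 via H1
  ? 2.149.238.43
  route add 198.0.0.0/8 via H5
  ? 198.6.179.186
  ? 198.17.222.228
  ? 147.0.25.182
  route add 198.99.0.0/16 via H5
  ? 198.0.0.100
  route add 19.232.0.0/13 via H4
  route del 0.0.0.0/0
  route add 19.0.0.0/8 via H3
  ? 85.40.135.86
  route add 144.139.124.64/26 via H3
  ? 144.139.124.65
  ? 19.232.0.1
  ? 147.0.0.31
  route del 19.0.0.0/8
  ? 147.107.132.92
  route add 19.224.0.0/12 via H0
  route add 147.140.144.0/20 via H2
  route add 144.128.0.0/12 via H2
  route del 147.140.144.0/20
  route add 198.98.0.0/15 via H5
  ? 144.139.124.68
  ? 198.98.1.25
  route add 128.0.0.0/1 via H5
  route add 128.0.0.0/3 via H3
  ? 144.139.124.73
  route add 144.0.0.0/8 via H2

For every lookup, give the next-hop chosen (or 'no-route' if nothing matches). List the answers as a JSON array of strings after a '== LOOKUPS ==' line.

Trace:
  add 198.99.19.231/32 -> H0 at depth 32
  del 198.99.19.231/32 (clear depth 32)
  add 147.0.0.0/8 -> H2 at depth 8
  lookup 236.87.174.155: bits 11 walk d0:-→d1:-→d2:- -> no-route
  lookup 117.247.129.98: bits ε walk d0:- -> no-route
  add 198.99.0.0/16 -> H4 at depth 16
  lookup 198.99.0.80: bits 1100011001100011000 walk d0:-→d1:-→d2:-→d3:-→d4:-→d5:-→d6:-→d7:-→d8:-→d9:-→d10:-→d11:-→d12:-→d13:-→d14:-→d15:-→d16:H4→d17:-→d18:-→d19:- -> H4
  add 0.0.0.0/0 -> H3 at depth 0
  add 0.0.0.0/0 -> H1 at depth 0
  lookup 2.149.238.43: bits ε walk d0:H1 -> H1
  add 198.0.0.0/8 -> H5 at depth 8
  lookup 198.6.179.186: bits 110001100 walk d0:H1→d1:-→d2:-→d3:-→d4:-→d5:-→d6:-→d7:-→d8:H5→d9:- -> H5
  lookup 198.17.222.228: bits 110001100 walk d0:H1→d1:-→d2:-→d3:-→d4:-→d5:-→d6:-→d7:-→d8:H5→d9:- -> H5
  lookup 147.0.25.182: bits 10010011 walk d0:H1→d1:-→d2:-→d3:-→d4:-→d5:-→d6:-→d7:-→d8:H2 -> H2
  add 198.99.0.0/16 -> H5 at depth 16
  lookup 198.0.0.100: bits 110001100 walk d0:H1→d1:-→d2:-→d3:-→d4:-→d5:-→d6:-→d7:-→d8:H5→d9:- -> H5
  add 19.232.0.0/13 -> H4 at depth 13
  del 0.0.0.0/0 (clear depth 0)
  add 19.0.0.0/8 -> H3 at depth 8
  lookup 85.40.135.86: bits 0 walk d0:-→d1:- -> no-route
  add 144.139.124.64/26 -> H3 at depth 26
  lookup 144.139.124.65: bits 10010000100010110111110001 walk d0:-→d1:-→d2:-→d3:-→d4:-→d5:-→d6:-→d7:-→d8:-→d9:-→d10:-→d11:-→d12:-→d13:-→d14:-→d15:-→d16:-→d17:-→d18:-→d19:-→d20:-→d21:-→d22:-→d23:-→d24:-→d25:-→d26:H3 -> H3
  lookup 19.232.0.1: bits 0001001111101 walk d0:-→d1:-→d2:-→d3:-→d4:-→d5:-→d6:-→d7:-→d8:H3→d9:-→d10:-→d11:-→d12:-→d13:H4 -> H4
  lookup 147.0.0.31: bits 10010011 walk d0:-→d1:-→d2:-→d3:-→d4:-→d5:-→d6:-→d7:-→d8:H2 -> H2
  del 19.0.0.0/8 (clear depth 8)
  lookup 147.107.132.92: bits 10010011 walk d0:-→d1:-→d2:-→d3:-→d4:-→d5:-→d6:-→d7:-→d8:H2 -> H2
  add 19.224.0.0/12 -> H0 at depth 12
  add 147.140.144.0/20 -> H2 at depth 20
  add 144.128.0.0/12 -> H2 at depth 12
  del 147.140.144.0/20 (clear depth 20)
  add 198.98.0.0/15 -> H5 at depth 15
  lookup 144.139.124.68: bits 10010000100010110111110001 walk d0:-→d1:-→d2:-→d3:-→d4:-→d5:-→d6:-→d7:-→d8:-→d9:-→d10:-→d11:-→d12:H2→d13:-→d14:-→d15:-→d16:-→d17:-→d18:-→d19:-→d20:-→d21:-→d22:-→d23:-→d24:-→d25:-→d26:H3 -> H3
  lookup 198.98.1.25: bits 110001100110001 walk d0:-→d1:-→d2:-→d3:-→d4:-→d5:-→d6:-→d7:-→d8:H5→d9:-→d10:-→d11:-→d12:-→d13:-→d14:-→d15:H5 -> H5
  add 128.0.0.0/1 -> H5 at depth 1
  add 128.0.0.0/3 -> H3 at depth 3
  lookup 144.139.124.73: bits 10010000100010110111110001 walk d0:-→d1:H5→d2:-→d3:H3→d4:-→d5:-→d6:-→d7:-→d8:-→d9:-→d10:-→d11:-→d12:H2→d13:-→d14:-→d15:-→d16:-→d17:-→d18:-→d19:-→d20:-→d21:-→d22:-→d23:-→d24:-→d25:-→d26:H3 -> H3
  add 144.0.0.0/8 -> H2 at depth 8

== LOOKUPS ==
["no-route","no-route","H4","H1","H5","H5","H2","H5","no-route","H3","H4","H2","H2","H3","H5","H3"]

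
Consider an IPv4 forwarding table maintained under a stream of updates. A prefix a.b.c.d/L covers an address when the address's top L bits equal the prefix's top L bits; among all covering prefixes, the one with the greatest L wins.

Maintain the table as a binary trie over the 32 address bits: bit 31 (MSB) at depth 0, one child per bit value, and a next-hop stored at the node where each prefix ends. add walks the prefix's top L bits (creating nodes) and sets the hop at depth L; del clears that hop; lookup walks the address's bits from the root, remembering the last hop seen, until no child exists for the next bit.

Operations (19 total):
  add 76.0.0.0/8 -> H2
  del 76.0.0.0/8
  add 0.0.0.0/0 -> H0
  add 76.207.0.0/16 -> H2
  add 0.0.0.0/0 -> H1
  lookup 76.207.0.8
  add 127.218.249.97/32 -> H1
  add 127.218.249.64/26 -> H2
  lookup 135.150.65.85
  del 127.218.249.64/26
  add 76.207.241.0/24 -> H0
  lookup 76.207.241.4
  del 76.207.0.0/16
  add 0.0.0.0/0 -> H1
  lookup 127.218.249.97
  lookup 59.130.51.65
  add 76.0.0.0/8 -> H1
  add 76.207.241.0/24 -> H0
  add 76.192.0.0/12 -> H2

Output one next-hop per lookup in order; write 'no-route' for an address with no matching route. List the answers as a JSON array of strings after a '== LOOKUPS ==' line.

Apply in order:
  + 76.0.0.0/8 (H2) depth=8
  - 76.0.0.0/8 clear@8
  + 0.0.0.0/0 (H0) depth=0
  + 76.207.0.0/16 (H2) depth=16
  + 0.0.0.0/0 (H1) depth=0
  Q 76.207.0.8: descend 0100110011001111 ; hops seen [H1,H2] ; pick H2
  + 127.218.249.97/32 (H1) depth=32
  + 127.218.249.64/26 (H2) depth=26
  Q 135.150.65.85: descend ε ; hops seen [H1] ; pick H1
  - 127.218.249.64/26 clear@26
  + 76.207.241.0/24 (H0) depth=24
  Q 76.207.241.4: descend 010011001100111111110001 ; hops seen [H1,H2,H0] ; pick H0
  - 76.207.0.0/16 clear@16
  + 0.0.0.0/0 (H1) depth=0
  Q 127.218.249.97: descend 01111111110110101111100101100001 ; hops seen [H1,H1] ; pick H1
  Q 59.130.51.65: descend 0 ; hops seen [H1] ; pick H1
  + 76.0.0.0/8 (H1) depth=8
  + 76.207.241.0/24 (H0) depth=24
  + 76.192.0.0/12 (H2) depth=12

== LOOKUPS ==
["H2","H1","H0","H1","H1"]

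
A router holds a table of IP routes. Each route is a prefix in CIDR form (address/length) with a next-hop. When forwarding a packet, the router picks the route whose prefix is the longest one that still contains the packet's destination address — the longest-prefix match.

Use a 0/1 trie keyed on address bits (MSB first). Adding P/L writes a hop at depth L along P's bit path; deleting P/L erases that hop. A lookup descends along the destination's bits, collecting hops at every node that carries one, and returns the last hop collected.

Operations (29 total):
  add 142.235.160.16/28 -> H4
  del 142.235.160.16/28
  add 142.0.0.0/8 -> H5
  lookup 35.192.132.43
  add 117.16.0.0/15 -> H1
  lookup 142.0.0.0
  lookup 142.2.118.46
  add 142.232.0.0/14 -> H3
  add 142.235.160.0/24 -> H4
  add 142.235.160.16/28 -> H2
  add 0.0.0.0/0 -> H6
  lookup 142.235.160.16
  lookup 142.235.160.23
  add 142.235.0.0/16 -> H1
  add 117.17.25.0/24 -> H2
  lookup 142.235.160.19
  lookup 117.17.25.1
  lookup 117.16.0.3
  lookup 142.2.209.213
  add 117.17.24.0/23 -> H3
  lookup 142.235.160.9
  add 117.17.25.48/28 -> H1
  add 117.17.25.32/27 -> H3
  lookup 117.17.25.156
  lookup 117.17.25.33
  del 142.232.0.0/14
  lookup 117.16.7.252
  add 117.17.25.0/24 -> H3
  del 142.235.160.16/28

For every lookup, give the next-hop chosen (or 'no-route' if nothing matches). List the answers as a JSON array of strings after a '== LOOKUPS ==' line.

Trace:
  add 142.235.160.16/28 -> H4 at depth 28
  - 142.235.160.16/28 clear@28
  add 142.0.0.0/8 -> H5 at depth 8
  ? 35.192.132.43  path d0:-  best=no-route
  add 117.16.0.0/15 -> H1 at depth 15
  ? 142.0.0.0  path d0:-→d1:-→d2:-→d3:-→d4:-→d5:-→d6:-→d7:-→d8:H5  best=H5
  ? 142.2.118.46  path d0:-→d1:-→d2:-→d3:-→d4:-→d5:-→d6:-→d7:-→d8:H5  best=H5
  add 142.232.0.0/14 -> H3 at depth 14
  add 142.235.160.0/24 -> H4 at depth 24
  add 142.235.160.16/28 -> H2 at depth 28
  add 0.0.0.0/0 -> H6 at depth 0
  ? 142.235.160.16  path d0:H6→d1:-→d2:-→d3:-→d4:-→d5:-→d6:-→d7:-→d8:H5→d9:-→d10:-→d11:-→d12:-→d13:-→d14:H3→d15:-→d16:-→d17:-→d18:-→d19:-→d20:-→d21:-→d22:-→d23:-→d24:H4→d25:-→d26:-→d27:-→d28:H2  best=H2
  ? 142.235.160.23  path d0:H6→d1:-→d2:-→d3:-→d4:-→d5:-→d6:-→d7:-→d8:H5→d9:-→d10:-→d11:-→d12:-→d13:-→d14:H3→d15:-→d16:-→d17:-→d18:-→d19:-→d20:-→d21:-→d22:-→d23:-→d24:H4→d25:-→d26:-→d27:-→d28:H2  best=H2
  add 142.235.0.0/16 -> H1 at depth 16
  add 117.17.25.0/24 -> H2 at depth 24
  ? 142.235.160.19  path d0:H6→d1:-→d2:-→d3:-→d4:-→d5:-→d6:-→d7:-→d8:H5→d9:-→d10:-→d11:-→d12:-→d13:-→d14:H3→d15:-→d16:H1→d17:-→d18:-→d19:-→d20:-→d21:-→d22:-→d23:-→d24:H4→d25:-→d26:-→d27:-→d28:H2  best=H2
  ? 117.17.25.1  path d0:H6→d1:-→d2:-→d3:-→d4:-→d5:-→d6:-→d7:-→d8:-→d9:-→d10:-→d11:-→d12:-→d13:-→d14:-→d15:H1→d16:-→d17:-→d18:-→d19:-→d20:-→d21:-→d22:-→d23:-→d24:H2  best=H2
  ? 117.16.0.3  path d0:H6→d1:-→d2:-→d3:-→d4:-→d5:-→d6:-→d7:-→d8:-→d9:-→d10:-→d11:-→d12:-→d13:-→d14:-→d15:H1  best=H1
  ? 142.2.209.213  path d0:H6→d1:-→d2:-→d3:-→d4:-→d5:-→d6:-→d7:-→d8:H5  best=H5
  add 117.17.24.0/23 -> H3 at depth 23
  ? 142.235.160.9  path d0:H6→d1:-→d2:-→d3:-→d4:-→d5:-→d6:-→d7:-→d8:H5→d9:-→d10:-→d11:-→d12:-→d13:-→d14:H3→d15:-→d16:H1→d17:-→d18:-→d19:-→d20:-→d21:-→d22:-→d23:-→d24:H4→d25:-→d26:-→d27:-  best=H4
  add 117.17.25.48/28 -> H1 at depth 28
  add 117.17.25.32/27 -> H3 at depth 27
  ? 117.17.25.156  path d0:H6→d1:-→d2:-→d3:-→d4:-→d5:-→d6:-→d7:-→d8:-→d9:-→d10:-→d11:-→d12:-→d13:-→d14:-→d15:H1→d16:-→d17:-→d18:-→d19:-→d20:-→d21:-→d22:-→d23:H3→d24:H2  best=H2
  ? 117.17.25.33  path d0:H6→d1:-→d2:-→d3:-→d4:-→d5:-→d6:-→d7:-→d8:-→d9:-→d10:-→d11:-→d12:-→d13:-→d14:-→d15:H1→d16:-→d17:-→d18:-→d19:-→d20:-→d21:-→d22:-→d23:H3→d24:H2→d25:-→d26:-→d27:H3  best=H3
  - 142.232.0.0/14 clear@14
  ? 117.16.7.252  path d0:H6→d1:-→d2:-→d3:-→d4:-→d5:-→d6:-→d7:-→d8:-→d9:-→d10:-→d11:-→d12:-→d13:-→d14:-→d15:H1  best=H1
  add 117.17.25.0/24 -> H3 at depth 24
  - 142.235.160.16/28 clear@28

== LOOKUPS ==
["no-route","H5","H5","H2","H2","H2","H2","H1","H5","H4","H2","H3","H1"]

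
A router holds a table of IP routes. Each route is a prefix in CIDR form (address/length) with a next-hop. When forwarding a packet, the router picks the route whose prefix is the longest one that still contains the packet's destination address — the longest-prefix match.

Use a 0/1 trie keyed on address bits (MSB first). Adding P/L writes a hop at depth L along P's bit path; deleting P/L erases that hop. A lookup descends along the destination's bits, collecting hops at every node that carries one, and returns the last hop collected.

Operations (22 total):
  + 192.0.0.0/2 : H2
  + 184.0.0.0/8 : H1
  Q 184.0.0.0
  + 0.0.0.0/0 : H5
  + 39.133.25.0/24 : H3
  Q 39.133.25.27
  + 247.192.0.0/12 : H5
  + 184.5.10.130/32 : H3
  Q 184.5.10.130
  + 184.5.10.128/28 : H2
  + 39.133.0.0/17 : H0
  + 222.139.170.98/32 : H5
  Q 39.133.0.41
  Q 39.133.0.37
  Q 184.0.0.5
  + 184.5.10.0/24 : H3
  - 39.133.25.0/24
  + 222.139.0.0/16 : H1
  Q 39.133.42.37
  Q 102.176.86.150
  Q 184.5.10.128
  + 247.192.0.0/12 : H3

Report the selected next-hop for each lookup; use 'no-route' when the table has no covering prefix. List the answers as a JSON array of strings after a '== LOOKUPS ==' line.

Apply in order:
  add 192.0.0.0/2 -> H2 at depth 2
  add 184.0.0.0/8 -> H1 at depth 8
  ? 184.0.0.0  path d0:-→d1:-→d2:-→d3:-→d4:-→d5:-→d6:-→d7:-→d8:H1  best=H1
  add 0.0.0.0/0 -> H5 at depth 0
  add 39.133.25.0/24 -> H3 at depth 24
  ? 39.133.25.27  path d0:H5→d1:-→d2:-→d3:-→d4:-→d5:-→d6:-→d7:-→d8:-→d9:-→d10:-→d11:-→d12:-→d13:-→d14:-→d15:-→d16:-→d17:-→d18:-→d19:-→d20:-→d21:-→d22:-→d23:-→d24:H3  best=H3
  add 247.192.0.0/12 -> H5 at depth 12
  add 184.5.10.130/32 -> H3 at depth 32
  ? 184.5.10.130  path d0:H5→d1:-→d2:-→d3:-→d4:-→d5:-→d6:-→d7:-→d8:H1→d9:-→d10:-→d11:-→d12:-→d13:-→d14:-→d15:-→d16:-→d17:-→d18:-→d19:-→d20:-→d21:-→d22:-→d23:-→d24:-→d25:-→d26:-→d27:-→d28:-→d29:-→d30:-→d31:-→d32:H3  best=H3
  add 184.5.10.128/28 -> H2 at depth 28
  add 39.133.0.0/17 -> H0 at depth 17
  add 222.139.170.98/32 -> H5 at depth 32
  ? 39.133.0.41  path d0:H5→d1:-→d2:-→d3:-→d4:-→d5:-→d6:-→d7:-→d8:-→d9:-→d10:-→d11:-→d12:-→d13:-→d14:-→d15:-→d16:-→d17:H0→d18:-→d19:-  best=H0
  ? 39.133.0.37  path d0:H5→d1:-→d2:-→d3:-→d4:-→d5:-→d6:-→d7:-→d8:-→d9:-→d10:-→d11:-→d12:-→d13:-→d14:-→d15:-→d16:-→d17:H0→d18:-→d19:-  best=H0
  ? 184.0.0.5  path d0:H5→d1:-→d2:-→d3:-→d4:-→d5:-→d6:-→d7:-→d8:H1→d9:-→d10:-→d11:-→d12:-→d13:-  best=H1
  add 184.5.10.0/24 -> H3 at depth 24
  del 39.133.25.0/24 (clear depth 24)
  add 222.139.0.0/16 -> H1 at depth 16
  ? 39.133.42.37  path d0:H5→d1:-→d2:-→d3:-→d4:-→d5:-→d6:-→d7:-→d8:-→d9:-→d10:-→d11:-→d12:-→d13:-→d14:-→d15:-→d16:-→d17:H0→d18:-  best=H0
  ? 102.176.86.150  path d0:H5→d1:-  best=H5
  ? 184.5.10.128  path d0:H5→d1:-→d2:-→d3:-→d4:-→d5:-→d6:-→d7:-→d8:H1→d9:-→d10:-→d11:-→d12:-→d13:-→d14:-→d15:-→d16:-→d17:-→d18:-→d19:-→d20:-→d21:-→d22:-→d23:-→d24:H3→d25:-→d26:-→d27:-→d28:H2→d29:-→d30:-  best=H2
  add 247.192.0.0/12 -> H3 at depth 12

== LOOKUPS ==
["H1","H3","H3","H0","H0","H1","H0","H5","H2"]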